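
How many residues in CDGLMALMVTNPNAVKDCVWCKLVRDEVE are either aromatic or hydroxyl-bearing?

Aromatic: F, W, Y. Hydroxyl-bearing: S, T, Y.
Aromatic residues here: W20 (1).
Hydroxyl-bearing residues here: T10 (1).
(Y belongs to both groups, but none appear in this sequence.) Total = 1 + 1 = 2.

2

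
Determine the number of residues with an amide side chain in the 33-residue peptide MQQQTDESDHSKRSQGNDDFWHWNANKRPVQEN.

Asparagine (N) and glutamine (Q) have uncharged amide side chains.
Matching residues: Q2, Q3, Q4, Q15, N17, N24, N26, Q31, N33.

9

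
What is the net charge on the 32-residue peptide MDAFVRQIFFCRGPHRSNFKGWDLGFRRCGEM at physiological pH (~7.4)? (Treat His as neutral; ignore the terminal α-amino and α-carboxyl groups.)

At pH ~7.4 the Lys and Arg side chains are protonated (+1), the Asp and Glu side chains are deprotonated (−1), and with His taken as neutral all other side chains carry no charge.
Positive (K, R): R6, R12, R16, K20, R27, R28 → +6.
Negative (D, E): D2, D23, E31 → −3.
Net charge = (+6) + (−3) = +3.

+3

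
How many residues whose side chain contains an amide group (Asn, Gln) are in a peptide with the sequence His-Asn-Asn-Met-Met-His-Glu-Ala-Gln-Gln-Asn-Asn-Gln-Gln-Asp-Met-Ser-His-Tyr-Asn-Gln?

10

Matching residues: Asn2, Asn3, Gln9, Gln10, Asn11, Asn12, Gln13, Gln14, Asn20, Gln21.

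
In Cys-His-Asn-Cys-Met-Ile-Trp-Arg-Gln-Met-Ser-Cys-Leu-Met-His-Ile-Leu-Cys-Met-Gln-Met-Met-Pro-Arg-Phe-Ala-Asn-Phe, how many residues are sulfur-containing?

The sulfur-bearing residues are cysteine (–SH) and methionine (–S–CH₃).
Matching residues: Cys1, Cys4, Met5, Met10, Cys12, Met14, Cys18, Met19, Met21, Met22.

10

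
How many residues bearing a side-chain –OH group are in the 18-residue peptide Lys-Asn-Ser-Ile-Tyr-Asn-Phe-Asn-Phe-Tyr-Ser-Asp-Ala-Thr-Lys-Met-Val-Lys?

S, T, and Y are the three residues with a side-chain hydroxyl.
Matching residues: Ser3, Tyr5, Tyr10, Ser11, Thr14.

5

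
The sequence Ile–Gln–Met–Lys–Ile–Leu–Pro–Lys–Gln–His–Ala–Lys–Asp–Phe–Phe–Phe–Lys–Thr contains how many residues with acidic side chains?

Only D (aspartate) and E (glutamate) carry a side-chain carboxylic acid.
Matching residues: Asp13.

1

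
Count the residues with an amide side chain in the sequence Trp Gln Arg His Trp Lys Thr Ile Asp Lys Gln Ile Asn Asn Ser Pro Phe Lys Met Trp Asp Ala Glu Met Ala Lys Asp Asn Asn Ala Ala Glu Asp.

The amide-side-chain residues are Asn (N) and Gln (Q).
Matching residues: Gln2, Gln11, Asn13, Asn14, Asn28, Asn29.

6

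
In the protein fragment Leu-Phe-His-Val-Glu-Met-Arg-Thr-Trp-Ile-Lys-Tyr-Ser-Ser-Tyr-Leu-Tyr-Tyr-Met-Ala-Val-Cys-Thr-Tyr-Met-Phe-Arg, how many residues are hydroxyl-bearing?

The –OH-bearing residues are Ser, Thr (aliphatic alcohols), and Tyr (phenol).
Matching residues: Thr8, Tyr12, Ser13, Ser14, Tyr15, Tyr17, Tyr18, Thr23, Tyr24.

9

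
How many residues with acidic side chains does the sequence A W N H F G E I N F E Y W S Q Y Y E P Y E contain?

The acidic residues are Asp (D) and Glu (E), whose side chains end in a carboxylate group.
Matching residues: E7, E11, E18, E21.

4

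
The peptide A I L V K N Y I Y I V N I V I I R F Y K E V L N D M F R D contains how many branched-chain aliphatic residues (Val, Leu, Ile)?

Matching residues: I2, L3, V4, I8, I10, V11, I13, V14, I15, I16, V22, L23.

12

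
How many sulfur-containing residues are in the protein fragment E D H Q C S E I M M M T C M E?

6

The sulfur-bearing residues are cysteine (–SH) and methionine (–S–CH₃).
Matching residues: C5, M9, M10, M11, C13, M14.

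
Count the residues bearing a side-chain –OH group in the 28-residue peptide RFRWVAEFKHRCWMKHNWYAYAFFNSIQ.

3

The –OH-bearing residues are Ser, Thr (aliphatic alcohols), and Tyr (phenol).
Matching residues: Y19, Y21, S26.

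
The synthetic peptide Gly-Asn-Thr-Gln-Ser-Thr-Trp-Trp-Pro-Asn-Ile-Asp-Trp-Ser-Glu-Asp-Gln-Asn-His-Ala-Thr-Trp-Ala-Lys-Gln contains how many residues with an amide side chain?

The amide-side-chain residues are Asn (N) and Gln (Q).
Matching residues: Asn2, Gln4, Asn10, Gln17, Asn18, Gln25.

6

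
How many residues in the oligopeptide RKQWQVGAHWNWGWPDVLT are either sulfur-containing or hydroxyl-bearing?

Sulfur-containing: C, M. Hydroxyl-bearing: S, T, Y.
Sulfur-containing residues here: none (0).
Hydroxyl-bearing residues here: T19 (1).
The two groups share no amino acid, so total = 0 + 1 = 1.

1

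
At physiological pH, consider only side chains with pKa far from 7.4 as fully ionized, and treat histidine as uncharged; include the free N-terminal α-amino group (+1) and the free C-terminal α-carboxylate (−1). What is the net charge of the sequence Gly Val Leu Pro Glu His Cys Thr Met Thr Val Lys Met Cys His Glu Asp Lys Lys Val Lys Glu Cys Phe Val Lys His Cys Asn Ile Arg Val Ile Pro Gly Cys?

Near pH 7.4, K and R contribute +1 each, D and E contribute −1 each, and every other side chain (His included, as stated) is uncharged.
Positive (K, R): Lys12, Lys18, Lys19, Lys21, Lys26, Arg31 → +6.
Negative (D, E): Glu5, Glu16, Asp17, Glu22 → −4.
The N-terminus (+1) and C-terminus (−1) cancel.
Net charge = (+6) + (−4) = +2.

+2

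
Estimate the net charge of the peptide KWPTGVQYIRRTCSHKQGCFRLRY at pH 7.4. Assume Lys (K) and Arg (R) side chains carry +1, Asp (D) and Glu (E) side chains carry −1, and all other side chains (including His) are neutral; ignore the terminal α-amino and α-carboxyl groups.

+6

Positive (K, R): K1, R10, R11, K16, R21, R23 → +6.
Negative (D, E): none → −0.
Net charge = (+6) + (−0) = +6.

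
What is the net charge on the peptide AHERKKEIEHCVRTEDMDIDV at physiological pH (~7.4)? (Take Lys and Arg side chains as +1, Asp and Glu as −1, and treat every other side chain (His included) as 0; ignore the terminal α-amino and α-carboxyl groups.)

-3

Positive (K, R): R4, K5, K6, R13 → +4.
Negative (D, E): E3, E7, E9, E15, D16, D18, D20 → −7.
Net charge = (+4) + (−7) = −3.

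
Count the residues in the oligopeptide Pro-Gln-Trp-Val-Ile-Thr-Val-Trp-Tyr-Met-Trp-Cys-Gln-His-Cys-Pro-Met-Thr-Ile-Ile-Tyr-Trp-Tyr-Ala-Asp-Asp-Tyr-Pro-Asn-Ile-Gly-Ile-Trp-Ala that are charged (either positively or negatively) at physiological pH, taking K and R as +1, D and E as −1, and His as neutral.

Charged side chains at pH ~7.4: K, R (positive); D, E (negative).
Matching residues: Asp25, Asp26.

2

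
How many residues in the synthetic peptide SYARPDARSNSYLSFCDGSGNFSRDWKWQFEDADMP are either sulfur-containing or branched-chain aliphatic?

3

Sulfur-containing: C, M. Branched-chain aliphatic: I, L, V.
Sulfur-containing residues here: C16, M35 (2).
Branched-chain aliphatic residues here: L13 (1).
The two groups share no amino acid, so total = 2 + 1 = 3.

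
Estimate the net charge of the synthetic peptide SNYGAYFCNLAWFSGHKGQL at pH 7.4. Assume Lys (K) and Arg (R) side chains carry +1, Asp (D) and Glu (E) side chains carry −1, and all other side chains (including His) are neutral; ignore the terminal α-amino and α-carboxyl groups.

+1

Positive (K, R): K17 → +1.
Negative (D, E): none → −0.
Net charge = (+1) + (−0) = +1.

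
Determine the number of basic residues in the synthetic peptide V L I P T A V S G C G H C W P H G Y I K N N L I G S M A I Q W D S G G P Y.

The basic amino acids are Lys (K), Arg (R), and His (H).
Matching residues: H12, H16, K20.

3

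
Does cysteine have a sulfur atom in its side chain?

Yes

Cysteine (C, thiol) and methionine (M, thioether) are the two sulfur-containing amino acids.
Cysteine is in this group.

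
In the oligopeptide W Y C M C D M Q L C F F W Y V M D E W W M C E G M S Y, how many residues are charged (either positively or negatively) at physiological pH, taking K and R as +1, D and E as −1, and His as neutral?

4

Charged side chains at pH ~7.4: K, R (positive); D, E (negative).
Matching residues: D6, D17, E18, E23.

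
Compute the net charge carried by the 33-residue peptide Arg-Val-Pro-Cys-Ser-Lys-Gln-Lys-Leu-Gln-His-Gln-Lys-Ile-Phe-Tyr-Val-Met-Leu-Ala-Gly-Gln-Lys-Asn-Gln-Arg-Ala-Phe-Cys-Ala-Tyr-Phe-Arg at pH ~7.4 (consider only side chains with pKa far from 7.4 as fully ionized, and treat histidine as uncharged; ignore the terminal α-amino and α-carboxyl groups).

At pH ~7.4 the Lys and Arg side chains are protonated (+1), the Asp and Glu side chains are deprotonated (−1), and with His taken as neutral all other side chains carry no charge.
Positive (K, R): Arg1, Lys6, Lys8, Lys13, Lys23, Arg26, Arg33 → +7.
Negative (D, E): none → −0.
Net charge = (+7) + (−0) = +7.

+7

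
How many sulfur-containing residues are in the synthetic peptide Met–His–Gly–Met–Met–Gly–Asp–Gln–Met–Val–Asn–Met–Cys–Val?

6

Only Cys (C) and Met (M) have a sulfur atom in the side chain.
Matching residues: Met1, Met4, Met5, Met9, Met12, Cys13.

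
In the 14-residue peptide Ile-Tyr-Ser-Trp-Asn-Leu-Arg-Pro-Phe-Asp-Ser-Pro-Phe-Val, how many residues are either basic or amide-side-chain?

Basic: H, K, R. Amide-side-chain: N, Q.
Basic residues here: Arg7 (1).
Amide-side-chain residues here: Asn5 (1).
The two groups share no amino acid, so total = 1 + 1 = 2.

2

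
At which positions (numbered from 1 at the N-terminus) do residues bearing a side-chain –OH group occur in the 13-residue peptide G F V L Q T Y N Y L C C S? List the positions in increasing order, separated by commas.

6, 7, 9, 13

S, T, and Y are the three residues with a side-chain hydroxyl.
Matching residues: T6, Y7, Y9, S13.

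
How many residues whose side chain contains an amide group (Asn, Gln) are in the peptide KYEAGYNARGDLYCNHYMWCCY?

2

Matching residues: N7, N15.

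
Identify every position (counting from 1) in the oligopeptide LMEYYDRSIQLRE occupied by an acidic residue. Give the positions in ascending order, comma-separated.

3, 6, 13

Only D (aspartate) and E (glutamate) carry a side-chain carboxylic acid.
Matching residues: E3, D6, E13.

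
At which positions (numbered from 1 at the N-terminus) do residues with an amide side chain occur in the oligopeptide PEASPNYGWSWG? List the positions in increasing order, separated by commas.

Asparagine (N) and glutamine (Q) have uncharged amide side chains.
Matching residues: N6.

6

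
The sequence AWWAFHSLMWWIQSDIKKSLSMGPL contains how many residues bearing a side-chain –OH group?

S, T, and Y are the three residues with a side-chain hydroxyl.
Matching residues: S7, S14, S19, S21.

4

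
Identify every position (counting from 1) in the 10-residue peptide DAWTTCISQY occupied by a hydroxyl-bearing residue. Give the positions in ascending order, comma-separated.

S, T, and Y are the three residues with a side-chain hydroxyl.
Matching residues: T4, T5, S8, Y10.

4, 5, 8, 10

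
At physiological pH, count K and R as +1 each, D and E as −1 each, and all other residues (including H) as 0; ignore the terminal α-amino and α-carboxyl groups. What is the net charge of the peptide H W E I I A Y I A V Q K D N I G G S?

Positive (K, R): K12 → +1.
Negative (D, E): E3, D13 → −2.
Net charge = (+1) + (−2) = −1.

-1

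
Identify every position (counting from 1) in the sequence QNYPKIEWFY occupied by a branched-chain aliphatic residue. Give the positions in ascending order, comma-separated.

6

The BCAAs are Val, Leu, and Ile — aliphatic side chains with a branch point.
Matching residues: I6.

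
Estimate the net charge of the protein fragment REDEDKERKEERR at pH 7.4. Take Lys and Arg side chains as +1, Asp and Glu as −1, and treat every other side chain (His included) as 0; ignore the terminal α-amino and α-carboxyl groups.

Positive (K, R): R1, K6, R8, K9, R12, R13 → +6.
Negative (D, E): E2, D3, E4, D5, E7, E10, E11 → −7.
Net charge = (+6) + (−7) = −1.

-1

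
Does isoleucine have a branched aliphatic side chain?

Yes

Valine (V), leucine (L), and isoleucine (I) are the branched-chain amino acids.
Isoleucine is in this group.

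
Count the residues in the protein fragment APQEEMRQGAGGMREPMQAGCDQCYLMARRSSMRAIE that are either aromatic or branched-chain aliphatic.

3

Aromatic: F, W, Y. Branched-chain aliphatic: I, L, V.
Aromatic residues here: Y25 (1).
Branched-chain aliphatic residues here: L26, I36 (2).
The two groups share no amino acid, so total = 1 + 2 = 3.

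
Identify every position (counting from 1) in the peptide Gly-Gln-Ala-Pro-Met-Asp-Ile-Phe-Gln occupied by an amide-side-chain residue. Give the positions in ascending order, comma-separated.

Matching residues: Gln2, Gln9.

2, 9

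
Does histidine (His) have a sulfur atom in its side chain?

No

Only Cys (C) and Met (M) have a sulfur atom in the side chain.
Histidine is not in this group.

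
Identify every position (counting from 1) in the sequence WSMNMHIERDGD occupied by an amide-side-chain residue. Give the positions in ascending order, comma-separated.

Only N (asparagine) and Q (glutamine) carry a side-chain carboxamide.
Matching residues: N4.

4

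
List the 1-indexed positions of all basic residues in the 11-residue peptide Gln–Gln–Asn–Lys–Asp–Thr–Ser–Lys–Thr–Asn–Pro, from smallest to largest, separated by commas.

The basic amino acids are Lys (K), Arg (R), and His (H).
Matching residues: Lys4, Lys8.

4, 8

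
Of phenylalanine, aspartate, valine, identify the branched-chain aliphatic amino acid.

valine

The BCAAs are Val, Leu, and Ile — aliphatic side chains with a branch point.
Of the listed options, only valine belongs to this group.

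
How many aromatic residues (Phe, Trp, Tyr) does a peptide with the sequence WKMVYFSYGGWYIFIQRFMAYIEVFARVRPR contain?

Matching residues: W1, Y5, F6, Y8, W11, Y12, F14, F18, Y21, F25.

10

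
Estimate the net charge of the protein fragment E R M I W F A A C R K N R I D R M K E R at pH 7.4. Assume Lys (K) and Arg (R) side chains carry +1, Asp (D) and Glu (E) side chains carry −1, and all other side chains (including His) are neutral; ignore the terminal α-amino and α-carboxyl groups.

+4

Positive (K, R): R2, R10, K11, R13, R16, K18, R20 → +7.
Negative (D, E): E1, D15, E19 → −3.
Net charge = (+7) + (−3) = +4.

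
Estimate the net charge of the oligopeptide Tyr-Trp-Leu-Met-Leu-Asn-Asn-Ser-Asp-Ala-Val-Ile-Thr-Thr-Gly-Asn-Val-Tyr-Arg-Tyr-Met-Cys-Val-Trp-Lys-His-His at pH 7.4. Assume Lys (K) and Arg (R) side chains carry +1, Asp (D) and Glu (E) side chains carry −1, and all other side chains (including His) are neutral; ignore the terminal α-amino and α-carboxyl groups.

+1

Positive (K, R): Arg19, Lys25 → +2.
Negative (D, E): Asp9 → −1.
Net charge = (+2) + (−1) = +1.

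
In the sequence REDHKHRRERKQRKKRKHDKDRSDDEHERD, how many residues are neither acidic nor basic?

2

Acidic: D, E. Basic: K, R, H. All other residues are neither.
Matching residues: Q12, S23.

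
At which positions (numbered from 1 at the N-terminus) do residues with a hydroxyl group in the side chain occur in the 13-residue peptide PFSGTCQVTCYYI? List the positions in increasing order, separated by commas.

Serine (S), threonine (T), and tyrosine (Y) each carry a hydroxyl group on the side chain.
Matching residues: S3, T5, T9, Y11, Y12.

3, 5, 9, 11, 12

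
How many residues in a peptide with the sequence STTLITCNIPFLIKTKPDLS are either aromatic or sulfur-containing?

2

Aromatic: F, W, Y. Sulfur-containing: C, M.
Aromatic residues here: F11 (1).
Sulfur-containing residues here: C7 (1).
The two groups share no amino acid, so total = 1 + 1 = 2.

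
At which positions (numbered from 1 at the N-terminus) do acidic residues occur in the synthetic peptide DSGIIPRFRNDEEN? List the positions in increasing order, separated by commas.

1, 11, 12, 13

Aspartate (D) and glutamate (E) have carboxylic-acid side chains and are the acidic amino acids.
Matching residues: D1, D11, E12, E13.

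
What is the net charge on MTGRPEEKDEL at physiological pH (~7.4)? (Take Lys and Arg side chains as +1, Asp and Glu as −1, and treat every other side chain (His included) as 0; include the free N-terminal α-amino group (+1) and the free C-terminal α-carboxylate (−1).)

-2

Positive (K, R): R4, K8 → +2.
Negative (D, E): E6, E7, D9, E10 → −4.
The N-terminus (+1) and C-terminus (−1) cancel.
Net charge = (+2) + (−4) = −2.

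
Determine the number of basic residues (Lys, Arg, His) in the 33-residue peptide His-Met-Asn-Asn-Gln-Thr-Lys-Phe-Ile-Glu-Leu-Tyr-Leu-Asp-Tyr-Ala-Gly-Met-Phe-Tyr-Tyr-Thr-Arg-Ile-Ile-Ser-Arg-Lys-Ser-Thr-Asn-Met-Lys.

Matching residues: His1, Lys7, Arg23, Arg27, Lys28, Lys33.

6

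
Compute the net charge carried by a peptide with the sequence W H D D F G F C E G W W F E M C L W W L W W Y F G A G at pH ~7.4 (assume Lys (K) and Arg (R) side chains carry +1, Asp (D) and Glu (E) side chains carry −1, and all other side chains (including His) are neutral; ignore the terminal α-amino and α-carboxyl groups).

-4

Positive (K, R): none → +0.
Negative (D, E): D3, D4, E9, E14 → −4.
Net charge = (+0) + (−4) = −4.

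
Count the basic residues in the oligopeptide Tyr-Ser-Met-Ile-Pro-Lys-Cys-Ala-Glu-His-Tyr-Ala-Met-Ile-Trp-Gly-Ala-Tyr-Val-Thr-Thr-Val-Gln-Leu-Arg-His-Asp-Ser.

4

Lysine (K), arginine (R), and histidine (H) have basic, nitrogen-containing side chains.
Matching residues: Lys6, His10, Arg25, His26.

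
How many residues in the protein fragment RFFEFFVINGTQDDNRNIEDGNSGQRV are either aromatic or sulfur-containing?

4

Aromatic: F, W, Y. Sulfur-containing: C, M.
Aromatic residues here: F2, F3, F5, F6 (4).
Sulfur-containing residues here: none (0).
The two groups share no amino acid, so total = 4 + 0 = 4.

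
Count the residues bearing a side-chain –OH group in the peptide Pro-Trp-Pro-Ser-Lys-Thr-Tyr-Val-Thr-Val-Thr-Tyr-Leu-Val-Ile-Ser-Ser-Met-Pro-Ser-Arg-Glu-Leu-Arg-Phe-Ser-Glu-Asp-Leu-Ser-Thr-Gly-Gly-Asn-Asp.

12

Serine (S), threonine (T), and tyrosine (Y) each carry a hydroxyl group on the side chain.
Matching residues: Ser4, Thr6, Tyr7, Thr9, Thr11, Tyr12, Ser16, Ser17, Ser20, Ser26, Ser30, Thr31.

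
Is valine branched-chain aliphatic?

V, L, and I make up the branched-chain aliphatic group.
Valine is in this group.

Yes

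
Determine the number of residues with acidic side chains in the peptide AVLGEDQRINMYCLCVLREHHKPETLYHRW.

4

The acidic residues are Asp (D) and Glu (E), whose side chains end in a carboxylate group.
Matching residues: E5, D6, E19, E24.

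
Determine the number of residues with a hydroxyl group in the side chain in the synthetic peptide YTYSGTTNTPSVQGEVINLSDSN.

10

The –OH-bearing residues are Ser, Thr (aliphatic alcohols), and Tyr (phenol).
Matching residues: Y1, T2, Y3, S4, T6, T7, T9, S11, S20, S22.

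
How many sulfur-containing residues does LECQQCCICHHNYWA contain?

4

The sulfur-bearing residues are cysteine (–SH) and methionine (–S–CH₃).
Matching residues: C3, C6, C7, C9.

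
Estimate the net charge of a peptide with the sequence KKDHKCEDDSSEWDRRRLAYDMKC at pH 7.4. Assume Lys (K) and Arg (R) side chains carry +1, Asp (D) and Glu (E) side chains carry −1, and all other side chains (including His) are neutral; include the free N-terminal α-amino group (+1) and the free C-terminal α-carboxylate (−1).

Positive (K, R): K1, K2, K5, R15, R16, R17, K23 → +7.
Negative (D, E): D3, E7, D8, D9, E12, D14, D21 → −7.
The N-terminus (+1) and C-terminus (−1) cancel.
Net charge = (+7) + (−7) = 0.

0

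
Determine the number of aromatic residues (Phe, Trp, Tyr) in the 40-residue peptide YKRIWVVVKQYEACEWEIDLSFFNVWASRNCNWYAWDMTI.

Matching residues: Y1, W5, Y11, W16, F22, F23, W26, W33, Y34, W36.

10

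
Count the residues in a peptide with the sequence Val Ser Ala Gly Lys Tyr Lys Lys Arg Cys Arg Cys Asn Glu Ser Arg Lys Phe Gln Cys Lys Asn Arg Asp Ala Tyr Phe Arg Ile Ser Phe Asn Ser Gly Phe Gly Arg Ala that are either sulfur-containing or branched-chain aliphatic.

5

Sulfur-containing: C, M. Branched-chain aliphatic: I, L, V.
Sulfur-containing residues here: Cys10, Cys12, Cys20 (3).
Branched-chain aliphatic residues here: Val1, Ile29 (2).
The two groups share no amino acid, so total = 3 + 2 = 5.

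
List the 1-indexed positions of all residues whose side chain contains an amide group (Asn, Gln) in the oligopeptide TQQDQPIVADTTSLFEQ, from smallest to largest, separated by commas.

Matching residues: Q2, Q3, Q5, Q17.

2, 3, 5, 17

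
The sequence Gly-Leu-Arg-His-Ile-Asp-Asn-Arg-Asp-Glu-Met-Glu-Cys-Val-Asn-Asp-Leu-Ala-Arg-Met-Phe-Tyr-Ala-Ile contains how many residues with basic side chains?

Lysine (K), arginine (R), and histidine (H) have basic, nitrogen-containing side chains.
Matching residues: Arg3, His4, Arg8, Arg19.

4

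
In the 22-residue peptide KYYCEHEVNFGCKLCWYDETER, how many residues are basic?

4

Lysine (K), arginine (R), and histidine (H) have basic, nitrogen-containing side chains.
Matching residues: K1, H6, K13, R22.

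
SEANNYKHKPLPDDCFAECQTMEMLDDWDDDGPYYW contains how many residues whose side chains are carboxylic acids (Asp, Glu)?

Matching residues: E2, D13, D14, E18, E23, D26, D27, D29, D30, D31.

10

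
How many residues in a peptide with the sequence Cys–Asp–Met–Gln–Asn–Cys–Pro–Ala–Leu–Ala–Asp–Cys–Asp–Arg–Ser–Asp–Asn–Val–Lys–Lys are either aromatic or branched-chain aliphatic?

Aromatic: F, W, Y. Branched-chain aliphatic: I, L, V.
Aromatic residues here: none (0).
Branched-chain aliphatic residues here: Leu9, Val18 (2).
The two groups share no amino acid, so total = 0 + 2 = 2.

2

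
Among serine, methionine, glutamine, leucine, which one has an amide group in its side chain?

The amide-side-chain residues are Asn (N) and Gln (Q).
Of the listed options, only glutamine belongs to this group.

glutamine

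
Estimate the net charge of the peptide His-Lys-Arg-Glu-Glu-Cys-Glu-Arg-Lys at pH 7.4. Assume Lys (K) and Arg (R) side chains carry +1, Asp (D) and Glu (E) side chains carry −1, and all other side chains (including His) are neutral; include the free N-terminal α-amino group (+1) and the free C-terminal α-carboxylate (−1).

+1

Positive (K, R): Lys2, Arg3, Arg8, Lys9 → +4.
Negative (D, E): Glu4, Glu5, Glu7 → −3.
The N-terminus (+1) and C-terminus (−1) cancel.
Net charge = (+4) + (−3) = +1.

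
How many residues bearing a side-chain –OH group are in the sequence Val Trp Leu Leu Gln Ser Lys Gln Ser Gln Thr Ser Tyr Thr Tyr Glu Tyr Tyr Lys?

9

The –OH-bearing residues are Ser, Thr (aliphatic alcohols), and Tyr (phenol).
Matching residues: Ser6, Ser9, Thr11, Ser12, Tyr13, Thr14, Tyr15, Tyr17, Tyr18.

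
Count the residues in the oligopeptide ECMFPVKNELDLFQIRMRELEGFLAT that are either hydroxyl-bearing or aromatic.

4

Hydroxyl-bearing: S, T, Y. Aromatic: F, W, Y.
Hydroxyl-bearing residues here: T26 (1).
Aromatic residues here: F4, F13, F23 (3).
(Y belongs to both groups, but none appear in this sequence.) Total = 1 + 3 = 4.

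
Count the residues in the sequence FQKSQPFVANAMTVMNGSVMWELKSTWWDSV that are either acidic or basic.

4

Acidic: D, E. Basic: H, K, R.
Acidic residues here: E22, D29 (2).
Basic residues here: K3, K24 (2).
The two groups share no amino acid, so total = 2 + 2 = 4.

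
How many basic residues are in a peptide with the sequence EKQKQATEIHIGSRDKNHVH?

7

Lysine (K), arginine (R), and histidine (H) have basic, nitrogen-containing side chains.
Matching residues: K2, K4, H10, R14, K16, H18, H20.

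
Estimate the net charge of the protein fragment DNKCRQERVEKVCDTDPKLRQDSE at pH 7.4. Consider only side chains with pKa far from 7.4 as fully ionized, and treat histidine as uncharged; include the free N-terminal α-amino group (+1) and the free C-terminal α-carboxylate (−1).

Near pH 7.4, K and R contribute +1 each, D and E contribute −1 each, and every other side chain (His included, as stated) is uncharged.
Positive (K, R): K3, R5, R8, K11, K18, R20 → +6.
Negative (D, E): D1, E7, E10, D14, D16, D22, E24 → −7.
The N-terminus (+1) and C-terminus (−1) cancel.
Net charge = (+6) + (−7) = −1.

-1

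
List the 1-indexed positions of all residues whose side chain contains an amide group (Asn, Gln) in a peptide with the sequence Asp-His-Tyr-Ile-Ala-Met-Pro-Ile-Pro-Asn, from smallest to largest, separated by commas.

Matching residues: Asn10.

10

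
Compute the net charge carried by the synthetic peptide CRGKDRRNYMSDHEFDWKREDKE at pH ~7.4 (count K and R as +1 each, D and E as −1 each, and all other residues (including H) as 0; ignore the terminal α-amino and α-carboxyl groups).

0

Positive (K, R): R2, K4, R6, R7, K18, R19, K22 → +7.
Negative (D, E): D5, D12, E14, D16, E20, D21, E23 → −7.
Net charge = (+7) + (−7) = 0.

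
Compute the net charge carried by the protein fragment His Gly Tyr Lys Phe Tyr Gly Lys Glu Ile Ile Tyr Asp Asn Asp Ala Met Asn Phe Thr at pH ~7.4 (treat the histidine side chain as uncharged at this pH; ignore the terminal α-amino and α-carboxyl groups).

Near pH 7.4, K and R contribute +1 each, D and E contribute −1 each, and every other side chain (His included, as stated) is uncharged.
Positive (K, R): Lys4, Lys8 → +2.
Negative (D, E): Glu9, Asp13, Asp15 → −3.
Net charge = (+2) + (−3) = −1.

-1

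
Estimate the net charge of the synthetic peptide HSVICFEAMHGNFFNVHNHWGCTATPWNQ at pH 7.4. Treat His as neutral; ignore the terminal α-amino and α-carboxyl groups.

-1

The side chains ionized at physiological pH are Lys/Arg (+1) and Asp/Glu (−1); with His treated as neutral, nothing else contributes.
Positive (K, R): none → +0.
Negative (D, E): E7 → −1.
Net charge = (+0) + (−1) = −1.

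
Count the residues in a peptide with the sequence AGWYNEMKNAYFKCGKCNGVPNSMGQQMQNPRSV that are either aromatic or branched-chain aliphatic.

6

Aromatic: F, W, Y. Branched-chain aliphatic: I, L, V.
Aromatic residues here: W3, Y4, Y11, F12 (4).
Branched-chain aliphatic residues here: V20, V34 (2).
The two groups share no amino acid, so total = 4 + 2 = 6.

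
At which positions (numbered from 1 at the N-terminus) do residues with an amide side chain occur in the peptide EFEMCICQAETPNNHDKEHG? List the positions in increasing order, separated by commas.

8, 13, 14

Asparagine (N) and glutamine (Q) have uncharged amide side chains.
Matching residues: Q8, N13, N14.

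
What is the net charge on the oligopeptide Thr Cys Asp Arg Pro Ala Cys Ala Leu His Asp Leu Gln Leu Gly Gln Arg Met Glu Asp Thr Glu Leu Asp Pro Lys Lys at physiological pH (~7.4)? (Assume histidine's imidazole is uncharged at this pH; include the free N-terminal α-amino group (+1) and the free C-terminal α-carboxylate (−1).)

Near pH 7.4, K and R contribute +1 each, D and E contribute −1 each, and every other side chain (His included, as stated) is uncharged.
Positive (K, R): Arg4, Arg17, Lys26, Lys27 → +4.
Negative (D, E): Asp3, Asp11, Glu19, Asp20, Glu22, Asp24 → −6.
The N-terminus (+1) and C-terminus (−1) cancel.
Net charge = (+4) + (−6) = −2.

-2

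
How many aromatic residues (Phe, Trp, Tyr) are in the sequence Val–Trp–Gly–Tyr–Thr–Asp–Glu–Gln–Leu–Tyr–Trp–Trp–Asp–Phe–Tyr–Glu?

7

Matching residues: Trp2, Tyr4, Tyr10, Trp11, Trp12, Phe14, Tyr15.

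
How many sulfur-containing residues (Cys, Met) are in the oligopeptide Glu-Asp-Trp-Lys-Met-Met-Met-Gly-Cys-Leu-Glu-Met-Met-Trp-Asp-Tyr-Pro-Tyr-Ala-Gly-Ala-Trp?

Matching residues: Met5, Met6, Met7, Cys9, Met12, Met13.

6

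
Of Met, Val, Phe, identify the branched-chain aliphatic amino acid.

The BCAAs are Val, Leu, and Ile — aliphatic side chains with a branch point.
Of the listed options, only Val belongs to this group.

Val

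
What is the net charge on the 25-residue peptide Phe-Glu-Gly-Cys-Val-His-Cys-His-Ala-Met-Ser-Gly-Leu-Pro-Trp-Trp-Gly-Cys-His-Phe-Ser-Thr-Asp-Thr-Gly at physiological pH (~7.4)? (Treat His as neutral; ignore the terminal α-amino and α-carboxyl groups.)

Near pH 7.4, K and R contribute +1 each, D and E contribute −1 each, and every other side chain (His included, as stated) is uncharged.
Positive (K, R): none → +0.
Negative (D, E): Glu2, Asp23 → −2.
Net charge = (+0) + (−2) = −2.

-2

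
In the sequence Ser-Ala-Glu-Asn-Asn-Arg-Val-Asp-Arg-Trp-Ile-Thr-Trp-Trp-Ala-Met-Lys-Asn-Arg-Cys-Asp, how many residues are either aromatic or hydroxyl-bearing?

Aromatic: F, W, Y. Hydroxyl-bearing: S, T, Y.
Aromatic residues here: Trp10, Trp13, Trp14 (3).
Hydroxyl-bearing residues here: Ser1, Thr12 (2).
(Y belongs to both groups, but none appear in this sequence.) Total = 3 + 2 = 5.

5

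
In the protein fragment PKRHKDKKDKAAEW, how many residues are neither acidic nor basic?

4

Acidic: D, E. Basic: K, R, H. All other residues are neither.
Matching residues: P1, A11, A12, W14.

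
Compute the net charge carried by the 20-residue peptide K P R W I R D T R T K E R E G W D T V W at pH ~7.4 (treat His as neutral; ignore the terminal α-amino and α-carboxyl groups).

+2

The side chains ionized at physiological pH are Lys/Arg (+1) and Asp/Glu (−1); with His treated as neutral, nothing else contributes.
Positive (K, R): K1, R3, R6, R9, K11, R13 → +6.
Negative (D, E): D7, E12, E14, D17 → −4.
Net charge = (+6) + (−4) = +2.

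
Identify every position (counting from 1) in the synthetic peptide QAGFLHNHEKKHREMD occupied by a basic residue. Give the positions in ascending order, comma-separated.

The basic amino acids are Lys (K), Arg (R), and His (H).
Matching residues: H6, H8, K10, K11, H12, R13.

6, 8, 10, 11, 12, 13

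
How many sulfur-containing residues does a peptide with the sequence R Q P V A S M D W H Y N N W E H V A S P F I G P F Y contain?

Only Cys (C) and Met (M) have a sulfur atom in the side chain.
Matching residues: M7.

1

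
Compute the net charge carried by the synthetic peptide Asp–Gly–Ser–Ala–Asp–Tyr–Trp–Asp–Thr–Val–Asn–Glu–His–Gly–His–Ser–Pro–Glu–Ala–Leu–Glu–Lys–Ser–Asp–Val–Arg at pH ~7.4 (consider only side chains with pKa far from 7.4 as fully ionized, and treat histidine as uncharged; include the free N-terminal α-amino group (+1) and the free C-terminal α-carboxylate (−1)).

Near pH 7.4, K and R contribute +1 each, D and E contribute −1 each, and every other side chain (His included, as stated) is uncharged.
Positive (K, R): Lys22, Arg26 → +2.
Negative (D, E): Asp1, Asp5, Asp8, Glu12, Glu18, Glu21, Asp24 → −7.
The N-terminus (+1) and C-terminus (−1) cancel.
Net charge = (+2) + (−7) = −5.

-5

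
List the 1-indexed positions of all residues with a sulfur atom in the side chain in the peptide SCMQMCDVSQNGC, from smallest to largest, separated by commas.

2, 3, 5, 6, 13

The sulfur-bearing residues are cysteine (–SH) and methionine (–S–CH₃).
Matching residues: C2, M3, M5, C6, C13.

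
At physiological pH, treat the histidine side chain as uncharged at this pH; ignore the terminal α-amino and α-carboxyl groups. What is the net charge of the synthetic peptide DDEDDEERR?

-5

At pH ~7.4 the Lys and Arg side chains are protonated (+1), the Asp and Glu side chains are deprotonated (−1), and with His taken as neutral all other side chains carry no charge.
Positive (K, R): R8, R9 → +2.
Negative (D, E): D1, D2, E3, D4, D5, E6, E7 → −7.
Net charge = (+2) + (−7) = −5.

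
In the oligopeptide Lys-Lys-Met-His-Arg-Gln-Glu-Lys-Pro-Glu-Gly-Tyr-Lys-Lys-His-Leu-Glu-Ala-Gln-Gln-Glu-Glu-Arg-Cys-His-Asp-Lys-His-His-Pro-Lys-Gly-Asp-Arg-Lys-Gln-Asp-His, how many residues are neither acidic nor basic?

13

Acidic: D, E. Basic: K, R, H. All other residues are neither.
Matching residues: Met3, Gln6, Pro9, Gly11, Tyr12, Leu16, Ala18, Gln19, Gln20, Cys24, Pro30, Gly32, Gln36.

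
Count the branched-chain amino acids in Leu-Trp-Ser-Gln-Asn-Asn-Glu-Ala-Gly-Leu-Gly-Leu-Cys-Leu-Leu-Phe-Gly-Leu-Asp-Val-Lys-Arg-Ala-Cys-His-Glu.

Valine (V), leucine (L), and isoleucine (I) are the branched-chain amino acids.
Matching residues: Leu1, Leu10, Leu12, Leu14, Leu15, Leu18, Val20.

7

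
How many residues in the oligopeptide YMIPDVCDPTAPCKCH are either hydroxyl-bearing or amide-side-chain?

2

Hydroxyl-bearing: S, T, Y. Amide-side-chain: N, Q.
Hydroxyl-bearing residues here: Y1, T10 (2).
Amide-side-chain residues here: none (0).
The two groups share no amino acid, so total = 2 + 0 = 2.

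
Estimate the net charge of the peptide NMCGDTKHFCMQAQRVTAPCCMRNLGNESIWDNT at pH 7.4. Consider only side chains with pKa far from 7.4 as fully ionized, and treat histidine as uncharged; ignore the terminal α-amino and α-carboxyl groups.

0

Near pH 7.4, K and R contribute +1 each, D and E contribute −1 each, and every other side chain (His included, as stated) is uncharged.
Positive (K, R): K7, R15, R23 → +3.
Negative (D, E): D5, E28, D32 → −3.
Net charge = (+3) + (−3) = 0.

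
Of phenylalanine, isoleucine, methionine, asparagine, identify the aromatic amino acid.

The aromatic amino acids are Phe (F, benzyl), Trp (W, indole), and Tyr (Y, phenol).
Of the listed options, only phenylalanine belongs to this group.

phenylalanine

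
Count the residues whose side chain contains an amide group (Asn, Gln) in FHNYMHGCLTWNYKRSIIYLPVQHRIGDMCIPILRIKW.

3

Matching residues: N3, N12, Q23.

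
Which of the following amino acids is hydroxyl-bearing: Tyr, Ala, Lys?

S, T, and Y are the three residues with a side-chain hydroxyl.
Of the listed options, only Tyr belongs to this group.

Tyr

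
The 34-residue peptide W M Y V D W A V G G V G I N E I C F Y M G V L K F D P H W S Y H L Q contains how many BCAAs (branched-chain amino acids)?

8

Valine (V), leucine (L), and isoleucine (I) are the branched-chain amino acids.
Matching residues: V4, V8, V11, I13, I16, V22, L23, L33.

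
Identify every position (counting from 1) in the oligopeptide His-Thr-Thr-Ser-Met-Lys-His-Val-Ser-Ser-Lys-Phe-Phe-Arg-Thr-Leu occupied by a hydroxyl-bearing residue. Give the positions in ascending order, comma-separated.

2, 3, 4, 9, 10, 15

Matching residues: Thr2, Thr3, Ser4, Ser9, Ser10, Thr15.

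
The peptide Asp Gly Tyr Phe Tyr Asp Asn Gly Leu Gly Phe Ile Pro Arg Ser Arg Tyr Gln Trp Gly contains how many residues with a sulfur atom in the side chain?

The sulfur-bearing residues are cysteine (–SH) and methionine (–S–CH₃).
None of the 20 residues belong to this group.

0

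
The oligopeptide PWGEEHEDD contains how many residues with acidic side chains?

Aspartate (D) and glutamate (E) have carboxylic-acid side chains and are the acidic amino acids.
Matching residues: E4, E5, E7, D8, D9.

5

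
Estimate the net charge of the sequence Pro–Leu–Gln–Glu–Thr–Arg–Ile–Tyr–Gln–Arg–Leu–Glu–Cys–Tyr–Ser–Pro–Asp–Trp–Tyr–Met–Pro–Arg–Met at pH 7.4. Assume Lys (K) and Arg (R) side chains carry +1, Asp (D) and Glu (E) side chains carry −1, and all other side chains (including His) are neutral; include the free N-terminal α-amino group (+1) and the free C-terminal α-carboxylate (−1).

Positive (K, R): Arg6, Arg10, Arg22 → +3.
Negative (D, E): Glu4, Glu12, Asp17 → −3.
The N-terminus (+1) and C-terminus (−1) cancel.
Net charge = (+3) + (−3) = 0.

0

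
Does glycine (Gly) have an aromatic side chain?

Phenylalanine (F), tryptophan (W), and tyrosine (Y) have aromatic ring side chains.
Glycine is not in this group.

No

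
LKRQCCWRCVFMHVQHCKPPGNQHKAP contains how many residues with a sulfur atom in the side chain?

The sulfur-bearing residues are cysteine (–SH) and methionine (–S–CH₃).
Matching residues: C5, C6, C9, M12, C17.

5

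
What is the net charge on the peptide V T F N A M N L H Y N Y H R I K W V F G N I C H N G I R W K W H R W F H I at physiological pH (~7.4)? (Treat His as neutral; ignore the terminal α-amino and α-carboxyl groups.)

+5

Near pH 7.4, K and R contribute +1 each, D and E contribute −1 each, and every other side chain (His included, as stated) is uncharged.
Positive (K, R): R14, K16, R28, K30, R33 → +5.
Negative (D, E): none → −0.
Net charge = (+5) + (−0) = +5.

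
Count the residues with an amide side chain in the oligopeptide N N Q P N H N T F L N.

6

Asparagine (N) and glutamine (Q) have uncharged amide side chains.
Matching residues: N1, N2, Q3, N5, N7, N11.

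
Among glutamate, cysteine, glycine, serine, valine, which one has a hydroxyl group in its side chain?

serine

Serine (S), threonine (T), and tyrosine (Y) each carry a hydroxyl group on the side chain.
Of the listed options, only serine belongs to this group.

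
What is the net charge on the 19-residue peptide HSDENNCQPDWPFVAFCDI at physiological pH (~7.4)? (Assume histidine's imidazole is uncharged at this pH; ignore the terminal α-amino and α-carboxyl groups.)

-4

At pH ~7.4 the Lys and Arg side chains are protonated (+1), the Asp and Glu side chains are deprotonated (−1), and with His taken as neutral all other side chains carry no charge.
Positive (K, R): none → +0.
Negative (D, E): D3, E4, D10, D18 → −4.
Net charge = (+0) + (−4) = −4.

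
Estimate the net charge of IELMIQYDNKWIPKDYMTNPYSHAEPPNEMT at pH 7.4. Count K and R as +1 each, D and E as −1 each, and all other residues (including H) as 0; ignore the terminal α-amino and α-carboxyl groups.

-3

Positive (K, R): K10, K14 → +2.
Negative (D, E): E2, D8, D15, E25, E29 → −5.
Net charge = (+2) + (−5) = −3.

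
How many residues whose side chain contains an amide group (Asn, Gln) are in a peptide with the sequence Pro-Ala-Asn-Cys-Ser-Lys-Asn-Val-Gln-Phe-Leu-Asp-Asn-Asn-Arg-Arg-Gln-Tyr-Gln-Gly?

Matching residues: Asn3, Asn7, Gln9, Asn13, Asn14, Gln17, Gln19.

7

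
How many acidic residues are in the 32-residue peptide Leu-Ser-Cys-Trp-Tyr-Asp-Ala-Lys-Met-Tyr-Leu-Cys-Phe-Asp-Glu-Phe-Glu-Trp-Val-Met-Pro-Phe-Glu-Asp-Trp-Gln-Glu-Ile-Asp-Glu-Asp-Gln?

The acidic residues are Asp (D) and Glu (E), whose side chains end in a carboxylate group.
Matching residues: Asp6, Asp14, Glu15, Glu17, Glu23, Asp24, Glu27, Asp29, Glu30, Asp31.

10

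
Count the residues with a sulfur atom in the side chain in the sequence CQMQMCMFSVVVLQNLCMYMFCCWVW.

10

Only Cys (C) and Met (M) have a sulfur atom in the side chain.
Matching residues: C1, M3, M5, C6, M7, C17, M18, M20, C22, C23.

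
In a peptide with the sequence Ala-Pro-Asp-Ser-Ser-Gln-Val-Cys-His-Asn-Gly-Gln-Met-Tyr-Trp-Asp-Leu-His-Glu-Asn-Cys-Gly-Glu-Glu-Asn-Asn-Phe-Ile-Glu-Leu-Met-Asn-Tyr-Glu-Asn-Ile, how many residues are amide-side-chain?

Asparagine (N) and glutamine (Q) have uncharged amide side chains.
Matching residues: Gln6, Asn10, Gln12, Asn20, Asn25, Asn26, Asn32, Asn35.

8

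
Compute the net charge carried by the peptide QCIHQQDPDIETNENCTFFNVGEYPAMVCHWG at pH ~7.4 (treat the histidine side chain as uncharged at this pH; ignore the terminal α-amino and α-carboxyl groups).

-5

The side chains ionized at physiological pH are Lys/Arg (+1) and Asp/Glu (−1); with His treated as neutral, nothing else contributes.
Positive (K, R): none → +0.
Negative (D, E): D7, D9, E11, E14, E23 → −5.
Net charge = (+0) + (−5) = −5.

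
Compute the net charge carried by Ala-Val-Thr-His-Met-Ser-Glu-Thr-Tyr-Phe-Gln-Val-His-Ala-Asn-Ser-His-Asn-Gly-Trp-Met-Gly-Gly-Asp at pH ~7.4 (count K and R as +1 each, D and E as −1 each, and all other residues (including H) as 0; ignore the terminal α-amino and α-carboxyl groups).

Positive (K, R): none → +0.
Negative (D, E): Glu7, Asp24 → −2.
Net charge = (+0) + (−2) = −2.

-2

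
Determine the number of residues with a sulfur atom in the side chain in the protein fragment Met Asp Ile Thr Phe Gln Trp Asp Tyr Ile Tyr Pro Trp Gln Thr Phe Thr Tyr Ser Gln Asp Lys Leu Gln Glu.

1

The sulfur-bearing residues are cysteine (–SH) and methionine (–S–CH₃).
Matching residues: Met1.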